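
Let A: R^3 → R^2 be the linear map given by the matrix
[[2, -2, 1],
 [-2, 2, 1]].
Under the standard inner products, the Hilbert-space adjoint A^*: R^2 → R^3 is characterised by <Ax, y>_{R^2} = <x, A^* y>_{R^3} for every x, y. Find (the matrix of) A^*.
A^* = A^T =
[[2, -2],
 [-2, 2],
 [1, 1]]

For real matrices with standard dot products, the defining identity <Ax, y> = <x, A^* y> gives (Ax)^T y = x^T (A^*) y, i.e. x^T A^T y = x^T (A^*) y. Since this holds for all x, y, we must have A^* = A^T. Therefore
A^* =
[[2, -2],
 [-2, 2],
 [1, 1]].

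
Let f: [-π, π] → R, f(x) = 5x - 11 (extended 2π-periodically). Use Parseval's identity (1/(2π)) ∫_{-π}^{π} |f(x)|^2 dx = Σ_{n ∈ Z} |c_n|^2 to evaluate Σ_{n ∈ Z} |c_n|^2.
Σ |c_n|^2 = 25π^2/3 + 121

Expand and integrate term by term over [-π, π]:
  ∫ (5x)^2 dx = 25·(2π^3/3); ∫ 2·5·(-11)·x dx = 0 (odd integrand); ∫ (-11)^2 dx = 121·2π.
So (1/(2π)) ∫_{-π}^{π} (5x - 11)^2 dx = 25π^2/3 + 121 = 25π^2/3 + 121.
Parseval ⇒ Σ |c_n|^2 = 25π^2/3 + 121.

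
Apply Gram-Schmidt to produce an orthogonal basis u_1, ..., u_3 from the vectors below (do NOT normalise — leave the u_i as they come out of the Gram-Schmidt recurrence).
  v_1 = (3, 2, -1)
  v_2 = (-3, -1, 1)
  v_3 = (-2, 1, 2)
Orthogonal basis:
  u_1 = (3, 2, -1)
  u_2 = (-3/7, 5/7, 1/7)
  u_3 = (2/5, 0, 6/5)

Apply the Gram-Schmidt recurrence
  u_1 = v_1
  u_i = v_i − Σ_{j<i} ((v_i · u_j) / (u_j · u_j)) · u_j.

Step by step this gives:
  u_1 = (3, 2, -1)
  u_2 = (-3/7, 5/7, 1/7)
  u_3 = (2/5, 0, 6/5)

Orthogonality check:
  u_2 · u_1 = 0 (should be 0)
  u_3 · u_1 = 0 (should be 0)
  u_3 · u_2 = 0 (should be 0)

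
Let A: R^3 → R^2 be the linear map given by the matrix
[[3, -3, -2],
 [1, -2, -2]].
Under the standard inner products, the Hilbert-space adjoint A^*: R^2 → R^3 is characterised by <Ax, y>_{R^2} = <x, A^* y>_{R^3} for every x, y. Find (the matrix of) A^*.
A^* = A^T =
[[3, 1],
 [-3, -2],
 [-2, -2]]

For real matrices with standard dot products, the defining identity <Ax, y> = <x, A^* y> gives (Ax)^T y = x^T (A^*) y, i.e. x^T A^T y = x^T (A^*) y. Since this holds for all x, y, we must have A^* = A^T. Therefore
A^* =
[[3, 1],
 [-3, -2],
 [-2, -2]].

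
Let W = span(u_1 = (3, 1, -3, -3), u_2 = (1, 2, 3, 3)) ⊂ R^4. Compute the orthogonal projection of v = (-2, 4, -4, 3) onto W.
proj_W(v) = (283/475, 256/475, 21/95, 21/95)

Set up U = [u_1 | ... | u_2] ∈ R^(4×2). The projector onto W = col(U) is P = U (U^T U)^(-1) U^T.
Compute U^T U =
  [28, -13]
  [-13, 23],
and U^T v = (1, 3).
Solve U^T U · c = U^T v for the coefficients: c = (62/475, 97/475). The projection is proj_W(v) = U c.
Check: (v - proj_W(v)) · u_1 = 0  (should be 0).
Check: (v - proj_W(v)) · u_2 = 0  (should be 0).
Result: proj_W(v) = (283/475, 256/475, 21/95, 21/95).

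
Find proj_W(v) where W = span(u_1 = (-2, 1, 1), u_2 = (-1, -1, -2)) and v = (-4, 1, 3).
proj_W(v) = (-132/35, 15/7, 81/35)

Set up U = [u_1 | ... | u_2] ∈ R^(3×2). The projector onto W = col(U) is P = U (U^T U)^(-1) U^T.
Compute U^T U =
  [6, -1]
  [-1, 6],
and U^T v = (12, -3).
Solve U^T U · c = U^T v for the coefficients: c = (69/35, -6/35). The projection is proj_W(v) = U c.
Check: (v - proj_W(v)) · u_1 = 0  (should be 0).
Check: (v - proj_W(v)) · u_2 = 0  (should be 0).
Result: proj_W(v) = (-132/35, 15/7, 81/35).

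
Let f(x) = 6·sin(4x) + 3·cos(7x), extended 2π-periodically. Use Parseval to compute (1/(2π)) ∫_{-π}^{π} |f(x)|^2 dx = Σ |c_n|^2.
Σ |c_n|^2 = 45/2

Expand |f|^2 and use orthogonality of {sin(nx), cos(mx)} on [-π, π]:
  ∫_{-π}^{π} sin(nx)^2 dx = π, ∫ cos(mx)^2 dx = π, and cross terms integrate to 0.
So ∫_{-π}^{π} f(x)^2 dx = 6^2 · π + 3^2 · π = (36 + 9)π.
Divide by 2π: (36 + 9)/2 = 45/2.
By Parseval, this equals Σ |c_n|^2.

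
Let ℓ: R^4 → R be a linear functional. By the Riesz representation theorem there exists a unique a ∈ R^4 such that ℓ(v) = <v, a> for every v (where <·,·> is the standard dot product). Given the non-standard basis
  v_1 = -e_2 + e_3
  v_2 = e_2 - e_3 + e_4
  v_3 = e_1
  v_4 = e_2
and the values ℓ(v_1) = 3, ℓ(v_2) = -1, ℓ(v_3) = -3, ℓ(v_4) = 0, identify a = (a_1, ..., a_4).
a = (-3, 0, 3, 2)

Write a = (a_1, ..., a_4) in the standard basis. For each basis vector v_i, ℓ(v_i) = <v_i, a> is a linear equation in the a_j's. Collect the n equations into a matrix system V a = ℓ, where row i of V is v_i (expressed in the standard basis). Since V is invertible (lower-triangular with 1s on the diagonal, up to permutation), solve by back-substitution:
  V =
[[0, -1, 1, 0],
 [0, 1, -1, 1],
 [1, 0, 0, 0],
 [0, 1, 0, 0]]
  V a = (3, -1, -3, 0)
Solving gives a = (-3, 0, 3, 2).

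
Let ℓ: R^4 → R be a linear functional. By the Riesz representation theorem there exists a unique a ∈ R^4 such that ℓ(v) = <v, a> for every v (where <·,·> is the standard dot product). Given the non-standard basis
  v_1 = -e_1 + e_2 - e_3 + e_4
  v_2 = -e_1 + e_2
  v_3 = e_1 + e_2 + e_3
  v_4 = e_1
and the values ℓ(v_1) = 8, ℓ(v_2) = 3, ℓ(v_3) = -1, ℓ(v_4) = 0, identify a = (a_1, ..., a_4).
a = (0, 3, -4, 1)

Write a = (a_1, ..., a_4) in the standard basis. For each basis vector v_i, ℓ(v_i) = <v_i, a> is a linear equation in the a_j's. Collect the n equations into a matrix system V a = ℓ, where row i of V is v_i (expressed in the standard basis). Since V is invertible (lower-triangular with 1s on the diagonal, up to permutation), solve by back-substitution:
  V =
[[-1, 1, -1, 1],
 [-1, 1, 0, 0],
 [1, 1, 1, 0],
 [1, 0, 0, 0]]
  V a = (8, 3, -1, 0)
Solving gives a = (0, 3, -4, 1).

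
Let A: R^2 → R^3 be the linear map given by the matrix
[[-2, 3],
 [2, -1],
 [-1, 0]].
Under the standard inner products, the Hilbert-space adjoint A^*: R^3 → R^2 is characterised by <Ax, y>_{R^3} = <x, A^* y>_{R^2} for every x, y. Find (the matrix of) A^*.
A^* = A^T =
[[-2, 2, -1],
 [3, -1, 0]]

For real matrices with standard dot products, the defining identity <Ax, y> = <x, A^* y> gives (Ax)^T y = x^T (A^*) y, i.e. x^T A^T y = x^T (A^*) y. Since this holds for all x, y, we must have A^* = A^T. Therefore
A^* =
[[-2, 2, -1],
 [3, -1, 0]].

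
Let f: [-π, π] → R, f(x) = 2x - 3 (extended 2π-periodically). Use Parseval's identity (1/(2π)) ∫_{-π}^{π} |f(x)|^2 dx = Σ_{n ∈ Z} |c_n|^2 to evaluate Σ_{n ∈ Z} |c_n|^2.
Σ |c_n|^2 = 4π^2/3 + 9

Expand and integrate term by term over [-π, π]:
  ∫ (2x)^2 dx = 4·(2π^3/3); ∫ 2·2·(-3)·x dx = 0 (odd integrand); ∫ (-3)^2 dx = 9·2π.
So (1/(2π)) ∫_{-π}^{π} (2x - 3)^2 dx = 4π^2/3 + 9 = 4π^2/3 + 9.
Parseval ⇒ Σ |c_n|^2 = 4π^2/3 + 9.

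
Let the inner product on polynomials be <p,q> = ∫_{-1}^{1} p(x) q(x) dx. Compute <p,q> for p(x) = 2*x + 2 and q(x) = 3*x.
<p,q> = 4

Expand the product: p(x)·q(x) = 6*x^2 + 6*x.
∫_{-1}^{1} of each monomial x^k gives [2/(k+1) if k even, 0 if k odd]. Integrating term-by-term (or equivalently evaluating the antiderivative F(x) = 2*x^3 + 3*x^2 at the endpoints):
  F(1) − F(−1) = 5 − (1) = 4.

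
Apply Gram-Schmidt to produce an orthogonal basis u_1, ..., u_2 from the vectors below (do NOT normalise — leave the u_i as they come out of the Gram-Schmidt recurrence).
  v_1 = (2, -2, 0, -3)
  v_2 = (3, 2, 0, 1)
Orthogonal basis:
  u_1 = (2, -2, 0, -3)
  u_2 = (53/17, 32/17, 0, 14/17)

Apply the Gram-Schmidt recurrence
  u_1 = v_1
  u_i = v_i − Σ_{j<i} ((v_i · u_j) / (u_j · u_j)) · u_j.

Step by step this gives:
  u_1 = (2, -2, 0, -3)
  u_2 = (53/17, 32/17, 0, 14/17)

Orthogonality check:
  u_2 · u_1 = 0 (should be 0)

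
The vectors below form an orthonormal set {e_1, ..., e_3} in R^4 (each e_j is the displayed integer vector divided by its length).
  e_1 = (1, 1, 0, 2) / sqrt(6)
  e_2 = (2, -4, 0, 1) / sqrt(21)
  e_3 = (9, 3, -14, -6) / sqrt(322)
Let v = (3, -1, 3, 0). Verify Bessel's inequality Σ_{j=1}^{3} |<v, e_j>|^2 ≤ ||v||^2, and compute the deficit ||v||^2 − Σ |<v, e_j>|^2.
Σ |<v, e_j>|^2 = 148/23; ||v||^2 = 19; deficit = 289/23

Write each e_j = u_j / sqrt(<u_j, u_j>) where u_j is the displayed integer vector. Then <v, e_j> = <v, u_j> / sqrt(<u_j, u_j>), so |<v, e_j>|^2 = <v, u_j>^2 / <u_j, u_j>.
Coefficients: <v, e_1> = 2/sqrt(6), <v, e_2> = 10/sqrt(21), <v, e_3> = -18/sqrt(322).
Square and sum: Σ |<v, e_j>|^2 = 148/23.
Compute ||v||^2 = v·v = 19.
Deficit = 19 − 148/23 = 289/23 ≥ 0, confirming Bessel's inequality. (The deficit equals ||v − Σ <v,e_j> e_j||^2, the squared distance from v to span{e_j}.)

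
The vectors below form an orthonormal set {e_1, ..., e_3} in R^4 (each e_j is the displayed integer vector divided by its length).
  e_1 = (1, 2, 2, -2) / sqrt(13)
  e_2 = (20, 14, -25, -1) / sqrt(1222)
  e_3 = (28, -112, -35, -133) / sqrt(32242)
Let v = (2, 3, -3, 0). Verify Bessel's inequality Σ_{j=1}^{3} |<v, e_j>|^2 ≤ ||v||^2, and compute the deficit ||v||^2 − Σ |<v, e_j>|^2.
Σ |<v, e_j>|^2 = 150/7; ||v||^2 = 22; deficit = 4/7

Write each e_j = u_j / sqrt(<u_j, u_j>) where u_j is the displayed integer vector. Then <v, e_j> = <v, u_j> / sqrt(<u_j, u_j>), so |<v, e_j>|^2 = <v, u_j>^2 / <u_j, u_j>.
Coefficients: <v, e_1> = 2/sqrt(13), <v, e_2> = 157/sqrt(1222), <v, e_3> = -175/sqrt(32242).
Square and sum: Σ |<v, e_j>|^2 = 150/7.
Compute ||v||^2 = v·v = 22.
Deficit = 22 − 150/7 = 4/7 ≥ 0, confirming Bessel's inequality. (The deficit equals ||v − Σ <v,e_j> e_j||^2, the squared distance from v to span{e_j}.)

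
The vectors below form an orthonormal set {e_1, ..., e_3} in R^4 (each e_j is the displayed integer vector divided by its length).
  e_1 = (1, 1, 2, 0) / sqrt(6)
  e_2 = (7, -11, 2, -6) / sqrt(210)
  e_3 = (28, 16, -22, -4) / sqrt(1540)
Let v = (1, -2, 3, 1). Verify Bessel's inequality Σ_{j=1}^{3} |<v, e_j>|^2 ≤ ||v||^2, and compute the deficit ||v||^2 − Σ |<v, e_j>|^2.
Σ |<v, e_j>|^2 = 129/11; ||v||^2 = 15; deficit = 36/11

Write each e_j = u_j / sqrt(<u_j, u_j>) where u_j is the displayed integer vector. Then <v, e_j> = <v, u_j> / sqrt(<u_j, u_j>), so |<v, e_j>|^2 = <v, u_j>^2 / <u_j, u_j>.
Coefficients: <v, e_1> = 5/sqrt(6), <v, e_2> = 29/sqrt(210), <v, e_3> = -74/sqrt(1540).
Square and sum: Σ |<v, e_j>|^2 = 129/11.
Compute ||v||^2 = v·v = 15.
Deficit = 15 − 129/11 = 36/11 ≥ 0, confirming Bessel's inequality. (The deficit equals ||v − Σ <v,e_j> e_j||^2, the squared distance from v to span{e_j}.)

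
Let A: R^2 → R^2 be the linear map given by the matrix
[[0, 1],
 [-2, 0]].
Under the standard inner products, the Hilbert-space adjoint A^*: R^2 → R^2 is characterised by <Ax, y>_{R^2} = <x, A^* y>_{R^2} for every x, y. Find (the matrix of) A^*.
A^* = A^T =
[[0, -2],
 [1, 0]]

For real matrices with standard dot products, the defining identity <Ax, y> = <x, A^* y> gives (Ax)^T y = x^T (A^*) y, i.e. x^T A^T y = x^T (A^*) y. Since this holds for all x, y, we must have A^* = A^T. Therefore
A^* =
[[0, -2],
 [1, 0]].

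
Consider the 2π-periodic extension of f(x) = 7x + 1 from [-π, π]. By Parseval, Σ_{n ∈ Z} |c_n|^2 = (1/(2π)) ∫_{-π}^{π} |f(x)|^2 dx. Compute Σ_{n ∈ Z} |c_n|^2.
Σ |c_n|^2 = 49π^2/3 + 1

Expand and integrate term by term over [-π, π]:
  ∫ (7x)^2 dx = 49·(2π^3/3); ∫ 2·7·(1)·x dx = 0 (odd integrand); ∫ 1^2 dx = 1·2π.
So (1/(2π)) ∫_{-π}^{π} (7x + 1)^2 dx = 49π^2/3 + 1 = 49π^2/3 + 1.
Parseval ⇒ Σ |c_n|^2 = 49π^2/3 + 1.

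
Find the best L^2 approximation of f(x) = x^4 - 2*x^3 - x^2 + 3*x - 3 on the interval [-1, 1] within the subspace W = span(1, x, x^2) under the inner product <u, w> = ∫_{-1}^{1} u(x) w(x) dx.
g(x) = -x^2/7 + 9*x/5 - 108/35

The best approximation g ∈ W is the orthogonal projection of f onto W. Writing g = a_0 + a_1 x + a_2 x^2, the coefficients solve the normal equations G · a = b where
  G_{ij} = <φ_i, φ_j> and b_i = <f, φ_i>, with φ_0 = 1, φ_1 = x, φ_2 = x^2.
G =
  [2, 0, 2/3]
  [0, 2/3, 0]
  [2/3, 0, 2/5],
b = (-94/15, 6/5, -74/35).
Solving gives a_0 = -108/35, a_1 = 9/5, a_2 = -1/7, so
  g(x) = -x^2/7 + 9*x/5 - 108/35.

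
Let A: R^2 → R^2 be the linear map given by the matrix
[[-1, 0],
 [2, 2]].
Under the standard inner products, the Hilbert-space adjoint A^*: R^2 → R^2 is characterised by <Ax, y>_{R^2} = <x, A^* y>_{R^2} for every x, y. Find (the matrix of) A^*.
A^* = A^T =
[[-1, 2],
 [0, 2]]

For real matrices with standard dot products, the defining identity <Ax, y> = <x, A^* y> gives (Ax)^T y = x^T (A^*) y, i.e. x^T A^T y = x^T (A^*) y. Since this holds for all x, y, we must have A^* = A^T. Therefore
A^* =
[[-1, 2],
 [0, 2]].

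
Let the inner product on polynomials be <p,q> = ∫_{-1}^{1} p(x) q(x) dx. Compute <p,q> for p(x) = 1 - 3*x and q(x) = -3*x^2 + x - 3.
<p,q> = -10

Expand the product: p(x)·q(x) = 9*x^3 - 6*x^2 + 10*x - 3.
∫_{-1}^{1} of each monomial x^k gives [2/(k+1) if k even, 0 if k odd]. Integrating term-by-term (or equivalently evaluating the antiderivative F(x) = 9*x^4/4 - 2*x^3 + 5*x^2 - 3*x at the endpoints):
  F(1) − F(−1) = 9/4 − (49/4) = -10.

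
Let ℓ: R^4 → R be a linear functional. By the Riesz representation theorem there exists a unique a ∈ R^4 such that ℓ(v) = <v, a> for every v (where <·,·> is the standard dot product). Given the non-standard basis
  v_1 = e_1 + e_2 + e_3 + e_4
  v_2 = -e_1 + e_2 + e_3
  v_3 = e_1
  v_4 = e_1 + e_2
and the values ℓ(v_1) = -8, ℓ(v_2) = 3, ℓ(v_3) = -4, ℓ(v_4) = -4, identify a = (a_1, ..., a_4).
a = (-4, 0, -1, -3)

Write a = (a_1, ..., a_4) in the standard basis. For each basis vector v_i, ℓ(v_i) = <v_i, a> is a linear equation in the a_j's. Collect the n equations into a matrix system V a = ℓ, where row i of V is v_i (expressed in the standard basis). Since V is invertible (lower-triangular with 1s on the diagonal, up to permutation), solve by back-substitution:
  V =
[[1, 1, 1, 1],
 [-1, 1, 1, 0],
 [1, 0, 0, 0],
 [1, 1, 0, 0]]
  V a = (-8, 3, -4, -4)
Solving gives a = (-4, 0, -1, -3).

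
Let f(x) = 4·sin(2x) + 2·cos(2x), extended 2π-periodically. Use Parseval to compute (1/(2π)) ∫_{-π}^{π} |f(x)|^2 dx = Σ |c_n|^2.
Σ |c_n|^2 = 10

Expand |f|^2 and use orthogonality of {sin(nx), cos(mx)} on [-π, π]:
  ∫_{-π}^{π} sin(nx)^2 dx = π, ∫ cos(mx)^2 dx = π, and cross terms integrate to 0.
So ∫_{-π}^{π} f(x)^2 dx = 4^2 · π + 2^2 · π = (16 + 4)π.
Divide by 2π: (16 + 4)/2 = 10.
By Parseval, this equals Σ |c_n|^2.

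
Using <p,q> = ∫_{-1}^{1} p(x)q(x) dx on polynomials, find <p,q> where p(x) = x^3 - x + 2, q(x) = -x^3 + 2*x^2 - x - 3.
<p,q> = -188/21

Expand the product: p(x)·q(x) = -x^6 + 2*x^5 - 7*x^3 + 5*x^2 + x - 6.
∫_{-1}^{1} of each monomial x^k gives [2/(k+1) if k even, 0 if k odd]. Integrating term-by-term (or equivalently evaluating the antiderivative F(x) = -x^7/7 + x^6/3 - 7*x^4/4 + 5*x^3/3 + x^2/2 - 6*x at the endpoints):
  F(1) − F(−1) = -151/28 − (299/84) = -188/21.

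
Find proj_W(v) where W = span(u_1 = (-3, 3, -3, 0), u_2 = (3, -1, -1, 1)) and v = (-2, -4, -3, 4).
proj_W(v) = (1, 1/3, -5/3, 2/3)

Set up U = [u_1 | ... | u_2] ∈ R^(4×2). The projector onto W = col(U) is P = U (U^T U)^(-1) U^T.
Compute U^T U =
  [27, -9]
  [-9, 12],
and U^T v = (3, 5).
Solve U^T U · c = U^T v for the coefficients: c = (1/3, 2/3). The projection is proj_W(v) = U c.
Check: (v - proj_W(v)) · u_1 = 0  (should be 0).
Check: (v - proj_W(v)) · u_2 = 0  (should be 0).
Result: proj_W(v) = (1, 1/3, -5/3, 2/3).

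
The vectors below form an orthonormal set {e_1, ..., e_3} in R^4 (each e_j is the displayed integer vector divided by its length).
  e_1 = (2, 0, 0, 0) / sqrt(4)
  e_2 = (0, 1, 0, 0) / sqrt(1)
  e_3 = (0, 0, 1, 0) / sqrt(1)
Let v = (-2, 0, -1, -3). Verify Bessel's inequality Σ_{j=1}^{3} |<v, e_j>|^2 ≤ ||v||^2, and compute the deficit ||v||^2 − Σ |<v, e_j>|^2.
Σ |<v, e_j>|^2 = 5; ||v||^2 = 14; deficit = 9

Write each e_j = u_j / sqrt(<u_j, u_j>) where u_j is the displayed integer vector. Then <v, e_j> = <v, u_j> / sqrt(<u_j, u_j>), so |<v, e_j>|^2 = <v, u_j>^2 / <u_j, u_j>.
Coefficients: <v, e_1> = -4/sqrt(4), <v, e_2> = 0/sqrt(1), <v, e_3> = -1/sqrt(1).
Square and sum: Σ |<v, e_j>|^2 = 5.
Compute ||v||^2 = v·v = 14.
Deficit = 14 − 5 = 9 ≥ 0, confirming Bessel's inequality. (The deficit equals ||v − Σ <v,e_j> e_j||^2, the squared distance from v to span{e_j}.)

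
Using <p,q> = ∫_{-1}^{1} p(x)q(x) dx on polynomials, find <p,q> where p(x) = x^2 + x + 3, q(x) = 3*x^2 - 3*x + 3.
<p,q> = 126/5

Expand the product: p(x)·q(x) = 3*x^4 + 9*x^2 - 6*x + 9.
∫_{-1}^{1} of each monomial x^k gives [2/(k+1) if k even, 0 if k odd]. Integrating term-by-term (or equivalently evaluating the antiderivative F(x) = 3*x^5/5 + 3*x^3 - 3*x^2 + 9*x at the endpoints):
  F(1) − F(−1) = 48/5 − (-78/5) = 126/5.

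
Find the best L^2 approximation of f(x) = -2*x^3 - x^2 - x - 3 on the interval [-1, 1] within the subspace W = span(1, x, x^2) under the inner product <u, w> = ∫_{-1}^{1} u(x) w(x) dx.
g(x) = -x^2 - 11*x/5 - 3

The best approximation g ∈ W is the orthogonal projection of f onto W. Writing g = a_0 + a_1 x + a_2 x^2, the coefficients solve the normal equations G · a = b where
  G_{ij} = <φ_i, φ_j> and b_i = <f, φ_i>, with φ_0 = 1, φ_1 = x, φ_2 = x^2.
G =
  [2, 0, 2/3]
  [0, 2/3, 0]
  [2/3, 0, 2/5],
b = (-20/3, -22/15, -12/5).
Solving gives a_0 = -3, a_1 = -11/5, a_2 = -1, so
  g(x) = -x^2 - 11*x/5 - 3.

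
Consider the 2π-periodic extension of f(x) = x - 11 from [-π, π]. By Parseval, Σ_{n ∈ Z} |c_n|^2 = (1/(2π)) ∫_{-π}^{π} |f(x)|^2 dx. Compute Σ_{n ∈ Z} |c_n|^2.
Σ |c_n|^2 = π^2/3 + 121

Expand and integrate term by term over [-π, π]:
  ∫ (x)^2 dx = 1·(2π^3/3); ∫ 2·1·(-11)·x dx = 0 (odd integrand); ∫ (-11)^2 dx = 121·2π.
So (1/(2π)) ∫_{-π}^{π} (x - 11)^2 dx = 1π^2/3 + 121 = π^2/3 + 121.
Parseval ⇒ Σ |c_n|^2 = π^2/3 + 121.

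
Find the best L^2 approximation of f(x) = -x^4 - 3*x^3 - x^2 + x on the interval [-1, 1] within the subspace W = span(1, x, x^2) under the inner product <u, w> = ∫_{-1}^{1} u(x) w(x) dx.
g(x) = -13*x^2/7 - 4*x/5 + 3/35

The best approximation g ∈ W is the orthogonal projection of f onto W. Writing g = a_0 + a_1 x + a_2 x^2, the coefficients solve the normal equations G · a = b where
  G_{ij} = <φ_i, φ_j> and b_i = <f, φ_i>, with φ_0 = 1, φ_1 = x, φ_2 = x^2.
G =
  [2, 0, 2/3]
  [0, 2/3, 0]
  [2/3, 0, 2/5],
b = (-16/15, -8/15, -24/35).
Solving gives a_0 = 3/35, a_1 = -4/5, a_2 = -13/7, so
  g(x) = -13*x^2/7 - 4*x/5 + 3/35.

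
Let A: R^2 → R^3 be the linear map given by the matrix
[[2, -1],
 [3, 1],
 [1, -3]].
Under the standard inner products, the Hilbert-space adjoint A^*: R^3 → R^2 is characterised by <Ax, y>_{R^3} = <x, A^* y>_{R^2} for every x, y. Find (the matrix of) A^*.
A^* = A^T =
[[2, 3, 1],
 [-1, 1, -3]]

For real matrices with standard dot products, the defining identity <Ax, y> = <x, A^* y> gives (Ax)^T y = x^T (A^*) y, i.e. x^T A^T y = x^T (A^*) y. Since this holds for all x, y, we must have A^* = A^T. Therefore
A^* =
[[2, 3, 1],
 [-1, 1, -3]].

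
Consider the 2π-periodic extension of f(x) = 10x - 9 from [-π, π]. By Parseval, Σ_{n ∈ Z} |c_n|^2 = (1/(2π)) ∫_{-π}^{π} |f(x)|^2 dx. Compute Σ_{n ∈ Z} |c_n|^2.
Σ |c_n|^2 = 100π^2/3 + 81

Expand and integrate term by term over [-π, π]:
  ∫ (10x)^2 dx = 100·(2π^3/3); ∫ 2·10·(-9)·x dx = 0 (odd integrand); ∫ (-9)^2 dx = 81·2π.
So (1/(2π)) ∫_{-π}^{π} (10x - 9)^2 dx = 100π^2/3 + 81 = 100π^2/3 + 81.
Parseval ⇒ Σ |c_n|^2 = 100π^2/3 + 81.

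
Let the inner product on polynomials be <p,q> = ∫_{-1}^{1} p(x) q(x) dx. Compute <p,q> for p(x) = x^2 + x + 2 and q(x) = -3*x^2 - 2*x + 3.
<p,q> = 112/15

Expand the product: p(x)·q(x) = -3*x^4 - 5*x^3 - 5*x^2 - x + 6.
∫_{-1}^{1} of each monomial x^k gives [2/(k+1) if k even, 0 if k odd]. Integrating term-by-term (or equivalently evaluating the antiderivative F(x) = -3*x^5/5 - 5*x^4/4 - 5*x^3/3 - x^2/2 + 6*x at the endpoints):
  F(1) − F(−1) = 119/60 − (-329/60) = 112/15.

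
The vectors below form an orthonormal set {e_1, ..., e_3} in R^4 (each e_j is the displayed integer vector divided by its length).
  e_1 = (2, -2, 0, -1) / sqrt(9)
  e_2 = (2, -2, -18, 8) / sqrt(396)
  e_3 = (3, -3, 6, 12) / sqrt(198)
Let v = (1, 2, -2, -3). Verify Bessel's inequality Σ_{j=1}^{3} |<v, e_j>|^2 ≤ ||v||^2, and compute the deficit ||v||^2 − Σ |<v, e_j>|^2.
Σ |<v, e_j>|^2 = 27/2; ||v||^2 = 18; deficit = 9/2

Write each e_j = u_j / sqrt(<u_j, u_j>) where u_j is the displayed integer vector. Then <v, e_j> = <v, u_j> / sqrt(<u_j, u_j>), so |<v, e_j>|^2 = <v, u_j>^2 / <u_j, u_j>.
Coefficients: <v, e_1> = 1/sqrt(9), <v, e_2> = 10/sqrt(396), <v, e_3> = -51/sqrt(198).
Square and sum: Σ |<v, e_j>|^2 = 27/2.
Compute ||v||^2 = v·v = 18.
Deficit = 18 − 27/2 = 9/2 ≥ 0, confirming Bessel's inequality. (The deficit equals ||v − Σ <v,e_j> e_j||^2, the squared distance from v to span{e_j}.)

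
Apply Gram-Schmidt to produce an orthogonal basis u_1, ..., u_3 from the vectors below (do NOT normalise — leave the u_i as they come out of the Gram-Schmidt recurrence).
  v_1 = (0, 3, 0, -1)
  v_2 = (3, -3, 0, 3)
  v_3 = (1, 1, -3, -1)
Orthogonal basis:
  u_1 = (0, 3, 0, -1)
  u_2 = (3, 3/5, 0, 9/5)
  u_3 = (4/7, -2/7, -3, -6/7)

Apply the Gram-Schmidt recurrence
  u_1 = v_1
  u_i = v_i − Σ_{j<i} ((v_i · u_j) / (u_j · u_j)) · u_j.

Step by step this gives:
  u_1 = (0, 3, 0, -1)
  u_2 = (3, 3/5, 0, 9/5)
  u_3 = (4/7, -2/7, -3, -6/7)

Orthogonality check:
  u_2 · u_1 = 0 (should be 0)
  u_3 · u_1 = 0 (should be 0)
  u_3 · u_2 = 0 (should be 0)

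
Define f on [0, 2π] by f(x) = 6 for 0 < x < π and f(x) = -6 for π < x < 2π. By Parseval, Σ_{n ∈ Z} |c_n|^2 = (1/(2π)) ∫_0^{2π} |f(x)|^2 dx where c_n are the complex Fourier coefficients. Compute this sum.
Σ |c_n|^2 = 36

Parseval equates the L^2 energy of f (normalised by 1/(2π)) with the ℓ^2 sum of its Fourier coefficients: (1/(2π)) ∫_0^{2π} |f|^2 = Σ |c_n|^2.
Compute the left side: (1/(2π)) [∫_0^π 6^2 dx + ∫_π^{2π} (-6)^2 dx] = (1/(2π)) · (36π + 36π) = (36 + 36)/2 = 36.
So Σ_{n ∈ Z} |c_n|^2 = 36.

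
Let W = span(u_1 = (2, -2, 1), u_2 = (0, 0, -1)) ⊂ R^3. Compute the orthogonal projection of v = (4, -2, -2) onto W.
proj_W(v) = (3, -3, -2)

Set up U = [u_1 | ... | u_2] ∈ R^(3×2). The projector onto W = col(U) is P = U (U^T U)^(-1) U^T.
Compute U^T U =
  [9, -1]
  [-1, 1],
and U^T v = (10, 2).
Solve U^T U · c = U^T v for the coefficients: c = (3/2, 7/2). The projection is proj_W(v) = U c.
Check: (v - proj_W(v)) · u_1 = 0  (should be 0).
Check: (v - proj_W(v)) · u_2 = 0  (should be 0).
Result: proj_W(v) = (3, -3, -2).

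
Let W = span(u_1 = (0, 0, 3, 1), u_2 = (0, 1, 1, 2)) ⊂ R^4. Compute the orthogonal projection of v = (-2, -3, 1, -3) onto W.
proj_W(v) = (0, -16/7, 8/7, -24/7)

Set up U = [u_1 | ... | u_2] ∈ R^(4×2). The projector onto W = col(U) is P = U (U^T U)^(-1) U^T.
Compute U^T U =
  [10, 5]
  [5, 6],
and U^T v = (0, -8).
Solve U^T U · c = U^T v for the coefficients: c = (8/7, -16/7). The projection is proj_W(v) = U c.
Check: (v - proj_W(v)) · u_1 = 0  (should be 0).
Check: (v - proj_W(v)) · u_2 = 0  (should be 0).
Result: proj_W(v) = (0, -16/7, 8/7, -24/7).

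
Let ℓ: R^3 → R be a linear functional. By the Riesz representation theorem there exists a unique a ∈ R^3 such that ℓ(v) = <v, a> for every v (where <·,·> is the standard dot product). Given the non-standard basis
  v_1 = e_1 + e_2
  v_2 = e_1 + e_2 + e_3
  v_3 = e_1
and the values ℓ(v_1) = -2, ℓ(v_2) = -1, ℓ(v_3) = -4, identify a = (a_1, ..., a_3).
a = (-4, 2, 1)

Write a = (a_1, ..., a_3) in the standard basis. For each basis vector v_i, ℓ(v_i) = <v_i, a> is a linear equation in the a_j's. Collect the n equations into a matrix system V a = ℓ, where row i of V is v_i (expressed in the standard basis). Since V is invertible (lower-triangular with 1s on the diagonal, up to permutation), solve by back-substitution:
  V =
[[1, 1, 0],
 [1, 1, 1],
 [1, 0, 0]]
  V a = (-2, -1, -4)
Solving gives a = (-4, 2, 1).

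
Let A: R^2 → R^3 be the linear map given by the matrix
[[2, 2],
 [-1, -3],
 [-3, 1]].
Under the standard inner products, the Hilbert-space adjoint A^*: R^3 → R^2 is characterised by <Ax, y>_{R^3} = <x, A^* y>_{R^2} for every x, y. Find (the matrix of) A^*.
A^* = A^T =
[[2, -1, -3],
 [2, -3, 1]]

For real matrices with standard dot products, the defining identity <Ax, y> = <x, A^* y> gives (Ax)^T y = x^T (A^*) y, i.e. x^T A^T y = x^T (A^*) y. Since this holds for all x, y, we must have A^* = A^T. Therefore
A^* =
[[2, -1, -3],
 [2, -3, 1]].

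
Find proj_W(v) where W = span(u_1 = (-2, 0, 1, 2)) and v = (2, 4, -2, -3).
proj_W(v) = (8/3, 0, -4/3, -8/3)

Set up U = [u_1 | ... | u_1] ∈ R^(4×1). The projector onto W = col(U) is P = U (U^T U)^(-1) U^T.
Compute U^T U =
  [9],
and U^T v = (-12).
Solve U^T U · c = U^T v for the coefficients: c = (-4/3). The projection is proj_W(v) = U c.
Check: (v - proj_W(v)) · u_1 = 0  (should be 0).
Result: proj_W(v) = (8/3, 0, -4/3, -8/3).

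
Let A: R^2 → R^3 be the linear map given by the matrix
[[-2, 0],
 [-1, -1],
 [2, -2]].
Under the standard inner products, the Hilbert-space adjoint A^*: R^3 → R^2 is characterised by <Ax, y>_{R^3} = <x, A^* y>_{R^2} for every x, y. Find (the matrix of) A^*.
A^* = A^T =
[[-2, -1, 2],
 [0, -1, -2]]

For real matrices with standard dot products, the defining identity <Ax, y> = <x, A^* y> gives (Ax)^T y = x^T (A^*) y, i.e. x^T A^T y = x^T (A^*) y. Since this holds for all x, y, we must have A^* = A^T. Therefore
A^* =
[[-2, -1, 2],
 [0, -1, -2]].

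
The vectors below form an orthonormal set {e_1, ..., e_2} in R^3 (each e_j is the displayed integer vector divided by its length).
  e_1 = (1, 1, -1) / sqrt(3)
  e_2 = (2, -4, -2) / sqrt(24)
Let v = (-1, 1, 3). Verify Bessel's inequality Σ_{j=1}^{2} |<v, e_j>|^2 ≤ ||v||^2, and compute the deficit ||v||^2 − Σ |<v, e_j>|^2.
Σ |<v, e_j>|^2 = 9; ||v||^2 = 11; deficit = 2

Write each e_j = u_j / sqrt(<u_j, u_j>) where u_j is the displayed integer vector. Then <v, e_j> = <v, u_j> / sqrt(<u_j, u_j>), so |<v, e_j>|^2 = <v, u_j>^2 / <u_j, u_j>.
Coefficients: <v, e_1> = -3/sqrt(3), <v, e_2> = -12/sqrt(24).
Square and sum: Σ |<v, e_j>|^2 = 9.
Compute ||v||^2 = v·v = 11.
Deficit = 11 − 9 = 2 ≥ 0, confirming Bessel's inequality. (The deficit equals ||v − Σ <v,e_j> e_j||^2, the squared distance from v to span{e_j}.)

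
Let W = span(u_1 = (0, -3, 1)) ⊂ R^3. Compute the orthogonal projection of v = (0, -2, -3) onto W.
proj_W(v) = (0, -9/10, 3/10)

Set up U = [u_1 | ... | u_1] ∈ R^(3×1). The projector onto W = col(U) is P = U (U^T U)^(-1) U^T.
Compute U^T U =
  [10],
and U^T v = (3).
Solve U^T U · c = U^T v for the coefficients: c = (3/10). The projection is proj_W(v) = U c.
Check: (v - proj_W(v)) · u_1 = 0  (should be 0).
Result: proj_W(v) = (0, -9/10, 3/10).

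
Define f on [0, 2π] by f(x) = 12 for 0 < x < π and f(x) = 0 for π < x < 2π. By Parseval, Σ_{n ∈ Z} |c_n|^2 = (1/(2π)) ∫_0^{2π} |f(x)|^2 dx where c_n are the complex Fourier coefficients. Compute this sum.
Σ |c_n|^2 = 72

Parseval equates the L^2 energy of f (normalised by 1/(2π)) with the ℓ^2 sum of its Fourier coefficients: (1/(2π)) ∫_0^{2π} |f|^2 = Σ |c_n|^2.
Compute the left side: (1/(2π)) [∫_0^π 12^2 dx + ∫_π^{2π} 0^2 dx] = (1/(2π)) · (144π + 0π) = (144 + 0)/2 = 72.
So Σ_{n ∈ Z} |c_n|^2 = 72.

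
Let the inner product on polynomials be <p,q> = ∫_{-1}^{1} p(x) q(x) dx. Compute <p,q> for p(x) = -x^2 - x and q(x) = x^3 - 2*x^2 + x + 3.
<p,q> = -34/15

Expand the product: p(x)·q(x) = -x^5 + x^4 + x^3 - 4*x^2 - 3*x.
∫_{-1}^{1} of each monomial x^k gives [2/(k+1) if k even, 0 if k odd]. Integrating term-by-term (or equivalently evaluating the antiderivative F(x) = -x^6/6 + x^5/5 + x^4/4 - 4*x^3/3 - 3*x^2/2 at the endpoints):
  F(1) − F(−1) = -51/20 − (-17/60) = -34/15.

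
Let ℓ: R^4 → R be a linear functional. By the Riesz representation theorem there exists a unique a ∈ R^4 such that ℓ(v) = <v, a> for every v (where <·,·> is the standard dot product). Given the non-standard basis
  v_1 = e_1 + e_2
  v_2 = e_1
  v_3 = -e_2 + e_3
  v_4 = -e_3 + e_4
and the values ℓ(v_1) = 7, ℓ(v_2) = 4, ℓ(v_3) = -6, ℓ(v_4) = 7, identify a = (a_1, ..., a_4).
a = (4, 3, -3, 4)

Write a = (a_1, ..., a_4) in the standard basis. For each basis vector v_i, ℓ(v_i) = <v_i, a> is a linear equation in the a_j's. Collect the n equations into a matrix system V a = ℓ, where row i of V is v_i (expressed in the standard basis). Since V is invertible (lower-triangular with 1s on the diagonal, up to permutation), solve by back-substitution:
  V =
[[1, 1, 0, 0],
 [1, 0, 0, 0],
 [0, -1, 1, 0],
 [0, 0, -1, 1]]
  V a = (7, 4, -6, 7)
Solving gives a = (4, 3, -3, 4).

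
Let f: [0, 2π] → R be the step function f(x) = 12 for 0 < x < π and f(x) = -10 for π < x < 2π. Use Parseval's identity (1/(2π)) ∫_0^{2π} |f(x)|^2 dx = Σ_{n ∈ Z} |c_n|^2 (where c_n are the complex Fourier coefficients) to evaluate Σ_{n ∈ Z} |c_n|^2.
Σ |c_n|^2 = 122

Parseval equates the L^2 energy of f (normalised by 1/(2π)) with the ℓ^2 sum of its Fourier coefficients: (1/(2π)) ∫_0^{2π} |f|^2 = Σ |c_n|^2.
Compute the left side: (1/(2π)) [∫_0^π 12^2 dx + ∫_π^{2π} (-10)^2 dx] = (1/(2π)) · (144π + 100π) = (144 + 100)/2 = 122.
So Σ_{n ∈ Z} |c_n|^2 = 122.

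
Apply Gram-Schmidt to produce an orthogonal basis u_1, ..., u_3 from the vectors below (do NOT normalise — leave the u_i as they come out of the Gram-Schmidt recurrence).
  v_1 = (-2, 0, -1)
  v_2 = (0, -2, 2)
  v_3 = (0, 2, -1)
Orthogonal basis:
  u_1 = (-2, 0, -1)
  u_2 = (-4/5, -2, 8/5)
  u_3 = (-2/9, 4/9, 4/9)

Apply the Gram-Schmidt recurrence
  u_1 = v_1
  u_i = v_i − Σ_{j<i} ((v_i · u_j) / (u_j · u_j)) · u_j.

Step by step this gives:
  u_1 = (-2, 0, -1)
  u_2 = (-4/5, -2, 8/5)
  u_3 = (-2/9, 4/9, 4/9)

Orthogonality check:
  u_2 · u_1 = 0 (should be 0)
  u_3 · u_1 = 0 (should be 0)
  u_3 · u_2 = 0 (should be 0)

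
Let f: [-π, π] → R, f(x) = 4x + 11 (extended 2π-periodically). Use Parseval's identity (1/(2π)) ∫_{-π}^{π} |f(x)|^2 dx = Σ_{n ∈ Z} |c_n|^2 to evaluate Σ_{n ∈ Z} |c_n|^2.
Σ |c_n|^2 = 16π^2/3 + 121

Expand and integrate term by term over [-π, π]:
  ∫ (4x)^2 dx = 16·(2π^3/3); ∫ 2·4·(11)·x dx = 0 (odd integrand); ∫ 11^2 dx = 121·2π.
So (1/(2π)) ∫_{-π}^{π} (4x + 11)^2 dx = 16π^2/3 + 121 = 16π^2/3 + 121.
Parseval ⇒ Σ |c_n|^2 = 16π^2/3 + 121.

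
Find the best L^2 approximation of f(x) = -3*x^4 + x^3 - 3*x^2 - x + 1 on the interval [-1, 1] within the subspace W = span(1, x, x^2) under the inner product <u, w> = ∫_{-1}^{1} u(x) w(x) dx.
g(x) = -39*x^2/7 - 2*x/5 + 44/35

The best approximation g ∈ W is the orthogonal projection of f onto W. Writing g = a_0 + a_1 x + a_2 x^2, the coefficients solve the normal equations G · a = b where
  G_{ij} = <φ_i, φ_j> and b_i = <f, φ_i>, with φ_0 = 1, φ_1 = x, φ_2 = x^2.
G =
  [2, 0, 2/3]
  [0, 2/3, 0]
  [2/3, 0, 2/5],
b = (-6/5, -4/15, -146/105).
Solving gives a_0 = 44/35, a_1 = -2/5, a_2 = -39/7, so
  g(x) = -39*x^2/7 - 2*x/5 + 44/35.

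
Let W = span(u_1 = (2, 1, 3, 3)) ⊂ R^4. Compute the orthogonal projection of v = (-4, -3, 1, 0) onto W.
proj_W(v) = (-16/23, -8/23, -24/23, -24/23)

Set up U = [u_1 | ... | u_1] ∈ R^(4×1). The projector onto W = col(U) is P = U (U^T U)^(-1) U^T.
Compute U^T U =
  [23],
and U^T v = (-8).
Solve U^T U · c = U^T v for the coefficients: c = (-8/23). The projection is proj_W(v) = U c.
Check: (v - proj_W(v)) · u_1 = 0  (should be 0).
Result: proj_W(v) = (-16/23, -8/23, -24/23, -24/23).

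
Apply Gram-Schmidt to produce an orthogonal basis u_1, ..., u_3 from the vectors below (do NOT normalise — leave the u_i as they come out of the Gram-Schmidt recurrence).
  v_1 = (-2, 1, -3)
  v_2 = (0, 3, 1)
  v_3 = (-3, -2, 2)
Orthogonal basis:
  u_1 = (-2, 1, -3)
  u_2 = (0, 3, 1)
  u_3 = (-23/7, -23/35, 69/35)

Apply the Gram-Schmidt recurrence
  u_1 = v_1
  u_i = v_i − Σ_{j<i} ((v_i · u_j) / (u_j · u_j)) · u_j.

Step by step this gives:
  u_1 = (-2, 1, -3)
  u_2 = (0, 3, 1)
  u_3 = (-23/7, -23/35, 69/35)

Orthogonality check:
  u_2 · u_1 = 0 (should be 0)
  u_3 · u_1 = 0 (should be 0)
  u_3 · u_2 = 0 (should be 0)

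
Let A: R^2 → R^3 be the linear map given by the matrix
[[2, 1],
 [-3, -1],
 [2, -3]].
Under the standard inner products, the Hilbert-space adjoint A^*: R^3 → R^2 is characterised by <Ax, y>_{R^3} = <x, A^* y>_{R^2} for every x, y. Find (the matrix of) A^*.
A^* = A^T =
[[2, -3, 2],
 [1, -1, -3]]

For real matrices with standard dot products, the defining identity <Ax, y> = <x, A^* y> gives (Ax)^T y = x^T (A^*) y, i.e. x^T A^T y = x^T (A^*) y. Since this holds for all x, y, we must have A^* = A^T. Therefore
A^* =
[[2, -3, 2],
 [1, -1, -3]].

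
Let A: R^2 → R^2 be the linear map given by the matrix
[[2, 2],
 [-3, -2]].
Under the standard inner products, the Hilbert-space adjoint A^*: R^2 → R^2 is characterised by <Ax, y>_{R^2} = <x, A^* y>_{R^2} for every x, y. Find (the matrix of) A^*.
A^* = A^T =
[[2, -3],
 [2, -2]]

For real matrices with standard dot products, the defining identity <Ax, y> = <x, A^* y> gives (Ax)^T y = x^T (A^*) y, i.e. x^T A^T y = x^T (A^*) y. Since this holds for all x, y, we must have A^* = A^T. Therefore
A^* =
[[2, -3],
 [2, -2]].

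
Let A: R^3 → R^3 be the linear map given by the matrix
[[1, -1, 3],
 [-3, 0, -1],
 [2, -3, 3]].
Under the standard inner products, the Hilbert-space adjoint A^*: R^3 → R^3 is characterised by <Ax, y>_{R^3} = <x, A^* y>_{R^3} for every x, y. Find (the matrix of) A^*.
A^* = A^T =
[[1, -3, 2],
 [-1, 0, -3],
 [3, -1, 3]]

For real matrices with standard dot products, the defining identity <Ax, y> = <x, A^* y> gives (Ax)^T y = x^T (A^*) y, i.e. x^T A^T y = x^T (A^*) y. Since this holds for all x, y, we must have A^* = A^T. Therefore
A^* =
[[1, -3, 2],
 [-1, 0, -3],
 [3, -1, 3]].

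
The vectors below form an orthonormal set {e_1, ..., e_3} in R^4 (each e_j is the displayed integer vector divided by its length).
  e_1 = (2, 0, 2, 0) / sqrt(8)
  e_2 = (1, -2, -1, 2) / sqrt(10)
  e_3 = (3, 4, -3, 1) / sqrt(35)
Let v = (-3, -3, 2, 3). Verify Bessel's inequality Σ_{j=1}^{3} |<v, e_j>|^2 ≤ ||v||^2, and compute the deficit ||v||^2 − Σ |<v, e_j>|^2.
Σ |<v, e_j>|^2 = 153/7; ||v||^2 = 31; deficit = 64/7

Write each e_j = u_j / sqrt(<u_j, u_j>) where u_j is the displayed integer vector. Then <v, e_j> = <v, u_j> / sqrt(<u_j, u_j>), so |<v, e_j>|^2 = <v, u_j>^2 / <u_j, u_j>.
Coefficients: <v, e_1> = -2/sqrt(8), <v, e_2> = 7/sqrt(10), <v, e_3> = -24/sqrt(35).
Square and sum: Σ |<v, e_j>|^2 = 153/7.
Compute ||v||^2 = v·v = 31.
Deficit = 31 − 153/7 = 64/7 ≥ 0, confirming Bessel's inequality. (The deficit equals ||v − Σ <v,e_j> e_j||^2, the squared distance from v to span{e_j}.)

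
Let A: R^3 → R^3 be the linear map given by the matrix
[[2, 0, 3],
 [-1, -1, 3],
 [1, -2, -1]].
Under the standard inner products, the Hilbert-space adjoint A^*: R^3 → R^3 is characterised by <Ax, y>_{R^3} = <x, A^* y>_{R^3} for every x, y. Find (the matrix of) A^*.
A^* = A^T =
[[2, -1, 1],
 [0, -1, -2],
 [3, 3, -1]]

For real matrices with standard dot products, the defining identity <Ax, y> = <x, A^* y> gives (Ax)^T y = x^T (A^*) y, i.e. x^T A^T y = x^T (A^*) y. Since this holds for all x, y, we must have A^* = A^T. Therefore
A^* =
[[2, -1, 1],
 [0, -1, -2],
 [3, 3, -1]].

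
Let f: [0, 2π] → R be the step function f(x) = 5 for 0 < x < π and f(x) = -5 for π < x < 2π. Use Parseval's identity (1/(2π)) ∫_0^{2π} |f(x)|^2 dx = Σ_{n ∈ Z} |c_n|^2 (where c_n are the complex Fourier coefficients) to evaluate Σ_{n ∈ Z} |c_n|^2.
Σ |c_n|^2 = 25

Parseval equates the L^2 energy of f (normalised by 1/(2π)) with the ℓ^2 sum of its Fourier coefficients: (1/(2π)) ∫_0^{2π} |f|^2 = Σ |c_n|^2.
Compute the left side: (1/(2π)) [∫_0^π 5^2 dx + ∫_π^{2π} (-5)^2 dx] = (1/(2π)) · (25π + 25π) = (25 + 25)/2 = 25.
So Σ_{n ∈ Z} |c_n|^2 = 25.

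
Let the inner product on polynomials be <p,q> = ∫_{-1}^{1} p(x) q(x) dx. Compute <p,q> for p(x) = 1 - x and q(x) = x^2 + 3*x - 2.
<p,q> = -16/3

Expand the product: p(x)·q(x) = -x^3 - 2*x^2 + 5*x - 2.
∫_{-1}^{1} of each monomial x^k gives [2/(k+1) if k even, 0 if k odd]. Integrating term-by-term (or equivalently evaluating the antiderivative F(x) = -x^4/4 - 2*x^3/3 + 5*x^2/2 - 2*x at the endpoints):
  F(1) − F(−1) = -5/12 − (59/12) = -16/3.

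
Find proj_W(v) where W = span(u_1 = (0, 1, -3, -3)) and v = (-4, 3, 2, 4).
proj_W(v) = (0, -15/19, 45/19, 45/19)

Set up U = [u_1 | ... | u_1] ∈ R^(4×1). The projector onto W = col(U) is P = U (U^T U)^(-1) U^T.
Compute U^T U =
  [19],
and U^T v = (-15).
Solve U^T U · c = U^T v for the coefficients: c = (-15/19). The projection is proj_W(v) = U c.
Check: (v - proj_W(v)) · u_1 = 0  (should be 0).
Result: proj_W(v) = (0, -15/19, 45/19, 45/19).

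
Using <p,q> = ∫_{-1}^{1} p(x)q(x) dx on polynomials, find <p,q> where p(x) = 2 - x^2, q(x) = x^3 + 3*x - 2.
<p,q> = -20/3

Expand the product: p(x)·q(x) = -x^5 - x^3 + 2*x^2 + 6*x - 4.
∫_{-1}^{1} of each monomial x^k gives [2/(k+1) if k even, 0 if k odd]. Integrating term-by-term (or equivalently evaluating the antiderivative F(x) = -x^6/6 - x^4/4 + 2*x^3/3 + 3*x^2 - 4*x at the endpoints):
  F(1) − F(−1) = -3/4 − (71/12) = -20/3.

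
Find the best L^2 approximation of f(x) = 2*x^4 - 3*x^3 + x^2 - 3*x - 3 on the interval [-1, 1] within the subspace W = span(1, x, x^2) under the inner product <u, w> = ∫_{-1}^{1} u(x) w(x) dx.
g(x) = 19*x^2/7 - 24*x/5 - 111/35

The best approximation g ∈ W is the orthogonal projection of f onto W. Writing g = a_0 + a_1 x + a_2 x^2, the coefficients solve the normal equations G · a = b where
  G_{ij} = <φ_i, φ_j> and b_i = <f, φ_i>, with φ_0 = 1, φ_1 = x, φ_2 = x^2.
G =
  [2, 0, 2/3]
  [0, 2/3, 0]
  [2/3, 0, 2/5],
b = (-68/15, -16/5, -36/35).
Solving gives a_0 = -111/35, a_1 = -24/5, a_2 = 19/7, so
  g(x) = 19*x^2/7 - 24*x/5 - 111/35.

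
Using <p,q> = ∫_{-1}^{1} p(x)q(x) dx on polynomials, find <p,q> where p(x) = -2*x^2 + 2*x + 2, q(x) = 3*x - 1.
<p,q> = 4/3

Expand the product: p(x)·q(x) = -6*x^3 + 8*x^2 + 4*x - 2.
∫_{-1}^{1} of each monomial x^k gives [2/(k+1) if k even, 0 if k odd]. Integrating term-by-term (or equivalently evaluating the antiderivative F(x) = -3*x^4/2 + 8*x^3/3 + 2*x^2 - 2*x at the endpoints):
  F(1) − F(−1) = 7/6 − (-1/6) = 4/3.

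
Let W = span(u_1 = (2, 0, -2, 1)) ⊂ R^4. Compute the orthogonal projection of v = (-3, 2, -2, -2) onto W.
proj_W(v) = (-8/9, 0, 8/9, -4/9)

Set up U = [u_1 | ... | u_1] ∈ R^(4×1). The projector onto W = col(U) is P = U (U^T U)^(-1) U^T.
Compute U^T U =
  [9],
and U^T v = (-4).
Solve U^T U · c = U^T v for the coefficients: c = (-4/9). The projection is proj_W(v) = U c.
Check: (v - proj_W(v)) · u_1 = 0  (should be 0).
Result: proj_W(v) = (-8/9, 0, 8/9, -4/9).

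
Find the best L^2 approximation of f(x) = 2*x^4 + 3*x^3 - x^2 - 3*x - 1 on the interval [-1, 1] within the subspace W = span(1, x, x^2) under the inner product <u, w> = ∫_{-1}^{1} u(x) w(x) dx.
g(x) = 5*x^2/7 - 6*x/5 - 41/35

The best approximation g ∈ W is the orthogonal projection of f onto W. Writing g = a_0 + a_1 x + a_2 x^2, the coefficients solve the normal equations G · a = b where
  G_{ij} = <φ_i, φ_j> and b_i = <f, φ_i>, with φ_0 = 1, φ_1 = x, φ_2 = x^2.
G =
  [2, 0, 2/3]
  [0, 2/3, 0]
  [2/3, 0, 2/5],
b = (-28/15, -4/5, -52/105).
Solving gives a_0 = -41/35, a_1 = -6/5, a_2 = 5/7, so
  g(x) = 5*x^2/7 - 6*x/5 - 41/35.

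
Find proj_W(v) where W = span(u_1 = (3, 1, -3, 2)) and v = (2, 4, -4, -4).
proj_W(v) = (42/23, 14/23, -42/23, 28/23)

Set up U = [u_1 | ... | u_1] ∈ R^(4×1). The projector onto W = col(U) is P = U (U^T U)^(-1) U^T.
Compute U^T U =
  [23],
and U^T v = (14).
Solve U^T U · c = U^T v for the coefficients: c = (14/23). The projection is proj_W(v) = U c.
Check: (v - proj_W(v)) · u_1 = 0  (should be 0).
Result: proj_W(v) = (42/23, 14/23, -42/23, 28/23).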